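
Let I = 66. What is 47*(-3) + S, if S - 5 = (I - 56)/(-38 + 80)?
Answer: -2851/21 ≈ -135.76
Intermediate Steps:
S = 110/21 (S = 5 + (66 - 56)/(-38 + 80) = 5 + 10/42 = 5 + 10*(1/42) = 5 + 5/21 = 110/21 ≈ 5.2381)
47*(-3) + S = 47*(-3) + 110/21 = -141 + 110/21 = -2851/21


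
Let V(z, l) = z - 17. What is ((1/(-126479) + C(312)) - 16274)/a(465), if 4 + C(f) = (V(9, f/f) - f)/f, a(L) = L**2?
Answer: -80299240517/1066568949225 ≈ -0.075287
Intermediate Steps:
V(z, l) = -17 + z
C(f) = -4 + (-8 - f)/f (C(f) = -4 + ((-17 + 9) - f)/f = -4 + (-8 - f)/f)
((1/(-126479) + C(312)) - 16274)/a(465) = ((1/(-126479) + (-5 - 8/312)) - 16274)/(465**2) = ((-1/126479 + (-5 - 8*1/312)) - 16274)/216225 = ((-1/126479 + (-5 - 1/39)) - 16274)*(1/216225) = ((-1/126479 - 196/39) - 16274)*(1/216225) = (-24789923/4932681 - 16274)*(1/216225) = -80299240517/4932681*1/216225 = -80299240517/1066568949225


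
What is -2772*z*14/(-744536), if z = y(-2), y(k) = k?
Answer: -9702/93067 ≈ -0.10425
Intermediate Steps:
z = -2
-2772*z*14/(-744536) = -(-5544)*14/(-744536) = -2772*(-28)*(-1/744536) = 77616*(-1/744536) = -9702/93067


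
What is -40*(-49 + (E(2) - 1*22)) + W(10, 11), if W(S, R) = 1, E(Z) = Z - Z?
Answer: 2841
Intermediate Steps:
E(Z) = 0
-40*(-49 + (E(2) - 1*22)) + W(10, 11) = -40*(-49 + (0 - 1*22)) + 1 = -40*(-49 + (0 - 22)) + 1 = -40*(-49 - 22) + 1 = -40*(-71) + 1 = 2840 + 1 = 2841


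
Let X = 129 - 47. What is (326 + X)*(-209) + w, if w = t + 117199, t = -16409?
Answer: 15518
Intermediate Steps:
X = 82
w = 100790 (w = -16409 + 117199 = 100790)
(326 + X)*(-209) + w = (326 + 82)*(-209) + 100790 = 408*(-209) + 100790 = -85272 + 100790 = 15518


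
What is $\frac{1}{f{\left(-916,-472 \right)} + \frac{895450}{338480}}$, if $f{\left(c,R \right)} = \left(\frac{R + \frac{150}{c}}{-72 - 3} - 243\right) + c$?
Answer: $- \frac{581339400}{668574597301} \approx -0.00086952$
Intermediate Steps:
$f{\left(c,R \right)} = -243 + c - \frac{2}{c} - \frac{R}{75}$ ($f{\left(c,R \right)} = \left(\frac{R + \frac{150}{c}}{-75} - 243\right) + c = \left(\left(R + \frac{150}{c}\right) \left(- \frac{1}{75}\right) - 243\right) + c = \left(\left(- \frac{2}{c} - \frac{R}{75}\right) - 243\right) + c = \left(-243 - \frac{2}{c} - \frac{R}{75}\right) + c = -243 + c - \frac{2}{c} - \frac{R}{75}$)
$\frac{1}{f{\left(-916,-472 \right)} + \frac{895450}{338480}} = \frac{1}{\left(-243 - 916 - \frac{2}{-916} - - \frac{472}{75}\right) + \frac{895450}{338480}} = \frac{1}{\left(-243 - 916 - - \frac{1}{458} + \frac{472}{75}\right) + 895450 \cdot \frac{1}{338480}} = \frac{1}{\left(-243 - 916 + \frac{1}{458} + \frac{472}{75}\right) + \frac{89545}{33848}} = \frac{1}{- \frac{39595399}{34350} + \frac{89545}{33848}} = \frac{1}{- \frac{668574597301}{581339400}} = - \frac{581339400}{668574597301}$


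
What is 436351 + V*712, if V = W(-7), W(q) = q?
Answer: 431367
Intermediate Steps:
V = -7
436351 + V*712 = 436351 - 7*712 = 436351 - 4984 = 431367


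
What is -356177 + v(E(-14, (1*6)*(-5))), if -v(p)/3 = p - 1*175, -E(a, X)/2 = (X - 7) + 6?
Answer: -355838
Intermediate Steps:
E(a, X) = 2 - 2*X (E(a, X) = -2*((X - 7) + 6) = -2*((-7 + X) + 6) = -2*(-1 + X) = 2 - 2*X)
v(p) = 525 - 3*p (v(p) = -3*(p - 1*175) = -3*(p - 175) = -3*(-175 + p) = 525 - 3*p)
-356177 + v(E(-14, (1*6)*(-5))) = -356177 + (525 - 3*(2 - 2*1*6*(-5))) = -356177 + (525 - 3*(2 - 12*(-5))) = -356177 + (525 - 3*(2 - 2*(-30))) = -356177 + (525 - 3*(2 + 60)) = -356177 + (525 - 3*62) = -356177 + (525 - 186) = -356177 + 339 = -355838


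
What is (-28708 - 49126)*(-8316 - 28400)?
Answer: 2857753144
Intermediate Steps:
(-28708 - 49126)*(-8316 - 28400) = -77834*(-36716) = 2857753144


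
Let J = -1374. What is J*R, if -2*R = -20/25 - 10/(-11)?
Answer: 4122/55 ≈ 74.945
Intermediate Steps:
R = -3/55 (R = -(-20/25 - 10/(-11))/2 = -(-20*1/25 - 10*(-1/11))/2 = -(-⅘ + 10/11)/2 = -½*6/55 = -3/55 ≈ -0.054545)
J*R = -1374*(-3/55) = 4122/55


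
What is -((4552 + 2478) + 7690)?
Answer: -14720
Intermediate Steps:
-((4552 + 2478) + 7690) = -(7030 + 7690) = -1*14720 = -14720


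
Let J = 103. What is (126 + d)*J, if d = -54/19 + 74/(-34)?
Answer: 4024931/323 ≈ 12461.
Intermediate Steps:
d = -1621/323 (d = -54*1/19 + 74*(-1/34) = -54/19 - 37/17 = -1621/323 ≈ -5.0186)
(126 + d)*J = (126 - 1621/323)*103 = (39077/323)*103 = 4024931/323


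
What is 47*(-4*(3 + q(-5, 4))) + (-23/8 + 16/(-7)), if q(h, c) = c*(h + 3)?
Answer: 52351/56 ≈ 934.84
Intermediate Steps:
q(h, c) = c*(3 + h)
47*(-4*(3 + q(-5, 4))) + (-23/8 + 16/(-7)) = 47*(-4*(3 + 4*(3 - 5))) + (-23/8 + 16/(-7)) = 47*(-4*(3 + 4*(-2))) + (-23*⅛ + 16*(-⅐)) = 47*(-4*(3 - 8)) + (-23/8 - 16/7) = 47*(-4*(-5)) - 289/56 = 47*20 - 289/56 = 940 - 289/56 = 52351/56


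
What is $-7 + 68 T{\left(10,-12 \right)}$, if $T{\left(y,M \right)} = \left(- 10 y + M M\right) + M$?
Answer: $2169$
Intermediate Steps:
$T{\left(y,M \right)} = M + M^{2} - 10 y$ ($T{\left(y,M \right)} = \left(- 10 y + M^{2}\right) + M = \left(M^{2} - 10 y\right) + M = M + M^{2} - 10 y$)
$-7 + 68 T{\left(10,-12 \right)} = -7 + 68 \left(-12 + \left(-12\right)^{2} - 100\right) = -7 + 68 \left(-12 + 144 - 100\right) = -7 + 68 \cdot 32 = -7 + 2176 = 2169$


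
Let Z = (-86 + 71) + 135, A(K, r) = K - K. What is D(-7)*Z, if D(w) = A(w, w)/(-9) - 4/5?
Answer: -96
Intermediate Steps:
A(K, r) = 0
Z = 120 (Z = -15 + 135 = 120)
D(w) = -⅘ (D(w) = 0/(-9) - 4/5 = 0*(-⅑) - 4*⅕ = 0 - ⅘ = -⅘)
D(-7)*Z = -⅘*120 = -96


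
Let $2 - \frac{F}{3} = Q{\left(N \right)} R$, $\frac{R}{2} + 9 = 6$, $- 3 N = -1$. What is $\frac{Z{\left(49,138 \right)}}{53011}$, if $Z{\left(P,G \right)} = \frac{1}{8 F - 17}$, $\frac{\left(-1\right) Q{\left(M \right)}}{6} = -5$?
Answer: $\frac{1}{230650861} \approx 4.3356 \cdot 10^{-9}$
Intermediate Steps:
$N = \frac{1}{3}$ ($N = \left(- \frac{1}{3}\right) \left(-1\right) = \frac{1}{3} \approx 0.33333$)
$R = -6$ ($R = -18 + 2 \cdot 6 = -18 + 12 = -6$)
$Q{\left(M \right)} = 30$ ($Q{\left(M \right)} = \left(-6\right) \left(-5\right) = 30$)
$F = 546$ ($F = 6 - 3 \cdot 30 \left(-6\right) = 6 - -540 = 6 + 540 = 546$)
$Z{\left(P,G \right)} = \frac{1}{4351}$ ($Z{\left(P,G \right)} = \frac{1}{8 \cdot 546 - 17} = \frac{1}{4368 - 17} = \frac{1}{4351}$)
$\frac{Z{\left(49,138 \right)}}{53011} = \frac{1}{4351 \cdot 53011} = \frac{1}{4351} \cdot \frac{1}{53011} = \frac{1}{230650861}$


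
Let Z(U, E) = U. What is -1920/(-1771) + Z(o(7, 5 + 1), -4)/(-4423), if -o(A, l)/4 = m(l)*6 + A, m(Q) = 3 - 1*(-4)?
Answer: 8839276/7833133 ≈ 1.1284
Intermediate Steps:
m(Q) = 7 (m(Q) = 3 + 4 = 7)
o(A, l) = -168 - 4*A (o(A, l) = -4*(7*6 + A) = -4*(42 + A) = -168 - 4*A)
-1920/(-1771) + Z(o(7, 5 + 1), -4)/(-4423) = -1920/(-1771) + (-168 - 4*7)/(-4423) = -1920*(-1/1771) + (-168 - 28)*(-1/4423) = 1920/1771 - 196*(-1/4423) = 1920/1771 + 196/4423 = 8839276/7833133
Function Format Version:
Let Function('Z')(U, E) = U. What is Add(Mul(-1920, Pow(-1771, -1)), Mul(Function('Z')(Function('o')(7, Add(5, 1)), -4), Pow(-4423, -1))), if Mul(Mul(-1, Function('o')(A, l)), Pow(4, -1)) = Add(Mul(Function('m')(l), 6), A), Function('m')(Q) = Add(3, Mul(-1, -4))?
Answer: Rational(8839276, 7833133) ≈ 1.1284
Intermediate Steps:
Function('m')(Q) = 7 (Function('m')(Q) = Add(3, 4) = 7)
Function('o')(A, l) = Add(-168, Mul(-4, A)) (Function('o')(A, l) = Mul(-4, Add(Mul(7, 6), A)) = Mul(-4, Add(42, A)) = Add(-168, Mul(-4, A)))
Add(Mul(-1920, Pow(-1771, -1)), Mul(Function('Z')(Function('o')(7, Add(5, 1)), -4), Pow(-4423, -1))) = Add(Mul(-1920, Pow(-1771, -1)), Mul(Add(-168, Mul(-4, 7)), Pow(-4423, -1))) = Add(Mul(-1920, Rational(-1, 1771)), Mul(Add(-168, -28), Rational(-1, 4423))) = Add(Rational(1920, 1771), Mul(-196, Rational(-1, 4423))) = Add(Rational(1920, 1771), Rational(196, 4423)) = Rational(8839276, 7833133)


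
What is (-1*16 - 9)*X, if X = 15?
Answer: -375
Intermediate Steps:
(-1*16 - 9)*X = (-1*16 - 9)*15 = (-16 - 9)*15 = -25*15 = -375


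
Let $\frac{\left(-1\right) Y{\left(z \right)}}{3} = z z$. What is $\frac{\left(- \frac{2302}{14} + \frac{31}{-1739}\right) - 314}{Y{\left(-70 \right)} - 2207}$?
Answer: $\frac{200832}{7096859} \approx 0.028299$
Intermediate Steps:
$Y{\left(z \right)} = - 3 z^{2}$ ($Y{\left(z \right)} = - 3 z z = - 3 z^{2}$)
$\frac{\left(- \frac{2302}{14} + \frac{31}{-1739}\right) - 314}{Y{\left(-70 \right)} - 2207} = \frac{\left(- \frac{2302}{14} + \frac{31}{-1739}\right) - 314}{- 3 \left(-70\right)^{2} - 2207} = \frac{\left(\left(-2302\right) \frac{1}{14} + 31 \left(- \frac{1}{1739}\right)\right) - 314}{\left(-3\right) 4900 - 2207} = \frac{\left(- \frac{1151}{7} - \frac{31}{1739}\right) - 314}{-14700 - 2207} = \frac{- \frac{2001806}{12173} - 314}{-16907} = \left(- \frac{5824128}{12173}\right) \left(- \frac{1}{16907}\right) = \frac{200832}{7096859}$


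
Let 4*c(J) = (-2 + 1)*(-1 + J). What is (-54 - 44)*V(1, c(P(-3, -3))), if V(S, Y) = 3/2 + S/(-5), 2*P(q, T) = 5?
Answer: -637/5 ≈ -127.40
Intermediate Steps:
P(q, T) = 5/2 (P(q, T) = (1/2)*5 = 5/2)
c(J) = 1/4 - J/4 (c(J) = ((-2 + 1)*(-1 + J))/4 = (-(-1 + J))/4 = (1 - J)/4 = 1/4 - J/4)
V(S, Y) = 3/2 - S/5 (V(S, Y) = 3*(1/2) + S*(-1/5) = 3/2 - S/5)
(-54 - 44)*V(1, c(P(-3, -3))) = (-54 - 44)*(3/2 - 1/5*1) = -98*(3/2 - 1/5) = -98*13/10 = -637/5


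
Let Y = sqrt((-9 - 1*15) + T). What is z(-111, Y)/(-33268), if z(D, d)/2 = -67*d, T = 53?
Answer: 67*sqrt(29)/16634 ≈ 0.021691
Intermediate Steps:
Y = sqrt(29) (Y = sqrt((-9 - 1*15) + 53) = sqrt((-9 - 15) + 53) = sqrt(-24 + 53) = sqrt(29) ≈ 5.3852)
z(D, d) = -134*d (z(D, d) = 2*(-67*d) = -134*d)
z(-111, Y)/(-33268) = -134*sqrt(29)/(-33268) = -134*sqrt(29)*(-1/33268) = 67*sqrt(29)/16634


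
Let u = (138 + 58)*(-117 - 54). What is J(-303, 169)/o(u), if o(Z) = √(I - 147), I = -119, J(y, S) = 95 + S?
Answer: -132*I*√266/133 ≈ -16.187*I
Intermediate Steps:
u = -33516 (u = 196*(-171) = -33516)
o(Z) = I*√266 (o(Z) = √(-119 - 147) = √(-266) = I*√266)
J(-303, 169)/o(u) = (95 + 169)/((I*√266)) = 264*(-I*√266/266) = -132*I*√266/133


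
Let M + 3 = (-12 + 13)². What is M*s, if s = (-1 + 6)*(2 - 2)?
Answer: 0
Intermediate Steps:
M = -2 (M = -3 + (-12 + 13)² = -3 + 1² = -3 + 1 = -2)
s = 0 (s = 5*0 = 0)
M*s = -2*0 = 0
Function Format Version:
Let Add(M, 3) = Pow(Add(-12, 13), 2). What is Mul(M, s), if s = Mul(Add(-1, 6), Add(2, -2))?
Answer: 0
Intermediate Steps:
M = -2 (M = Add(-3, Pow(Add(-12, 13), 2)) = Add(-3, Pow(1, 2)) = Add(-3, 1) = -2)
s = 0 (s = Mul(5, 0) = 0)
Mul(M, s) = Mul(-2, 0) = 0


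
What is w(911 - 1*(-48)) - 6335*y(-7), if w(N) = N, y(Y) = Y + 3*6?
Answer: -68726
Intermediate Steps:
y(Y) = 18 + Y (y(Y) = Y + 18 = 18 + Y)
w(911 - 1*(-48)) - 6335*y(-7) = (911 - 1*(-48)) - 6335*(18 - 7) = (911 + 48) - 6335*11 = 959 - 1*69685 = 959 - 69685 = -68726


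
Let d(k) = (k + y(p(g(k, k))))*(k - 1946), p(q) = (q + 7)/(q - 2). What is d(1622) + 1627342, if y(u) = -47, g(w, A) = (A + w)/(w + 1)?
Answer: 1117042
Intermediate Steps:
g(w, A) = (A + w)/(1 + w)
p(q) = (7 + q)/(-2 + q)
d(k) = (-1946 + k)*(-47 + k) (d(k) = (k - 47)*(k - 1946) = (-47 + k)*(-1946 + k) = (-1946 + k)*(-47 + k))
d(1622) + 1627342 = (91462 + 1622² - 1993*1622) + 1627342 = (91462 + 2630884 - 3232646) + 1627342 = -510300 + 1627342 = 1117042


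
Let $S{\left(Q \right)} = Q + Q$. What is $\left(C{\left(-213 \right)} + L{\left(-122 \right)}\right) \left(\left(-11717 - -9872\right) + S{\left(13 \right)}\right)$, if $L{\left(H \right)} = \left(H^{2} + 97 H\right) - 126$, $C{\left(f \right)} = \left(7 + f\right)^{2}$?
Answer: $-82509840$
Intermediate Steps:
$S{\left(Q \right)} = 2 Q$
$L{\left(H \right)} = -126 + H^{2} + 97 H$
$\left(C{\left(-213 \right)} + L{\left(-122 \right)}\right) \left(\left(-11717 - -9872\right) + S{\left(13 \right)}\right) = \left(\left(7 - 213\right)^{2} + \left(-126 + \left(-122\right)^{2} + 97 \left(-122\right)\right)\right) \left(\left(-11717 - -9872\right) + 2 \cdot 13\right) = \left(\left(-206\right)^{2} - -2924\right) \left(\left(-11717 + 9872\right) + 26\right) = \left(42436 + 2924\right) \left(-1845 + 26\right) = 45360 \left(-1819\right) = -82509840$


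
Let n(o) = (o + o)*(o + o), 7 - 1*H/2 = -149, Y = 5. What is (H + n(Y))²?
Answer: 169744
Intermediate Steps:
H = 312 (H = 14 - 2*(-149) = 14 + 298 = 312)
n(o) = 4*o² (n(o) = (2*o)*(2*o) = 4*o²)
(H + n(Y))² = (312 + 4*5²)² = (312 + 4*25)² = (312 + 100)² = 412² = 169744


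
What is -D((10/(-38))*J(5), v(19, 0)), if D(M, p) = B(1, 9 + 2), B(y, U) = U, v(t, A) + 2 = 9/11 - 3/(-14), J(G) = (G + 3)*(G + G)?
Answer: -11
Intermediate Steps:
J(G) = 2*G*(3 + G) (J(G) = (3 + G)*(2*G) = 2*G*(3 + G))
v(t, A) = -149/154 (v(t, A) = -2 + (9/11 - 3/(-14)) = -2 + (9*(1/11) - 3*(-1/14)) = -2 + (9/11 + 3/14) = -2 + 159/154 = -149/154)
D(M, p) = 11 (D(M, p) = 9 + 2 = 11)
-D((10/(-38))*J(5), v(19, 0)) = -1*11 = -11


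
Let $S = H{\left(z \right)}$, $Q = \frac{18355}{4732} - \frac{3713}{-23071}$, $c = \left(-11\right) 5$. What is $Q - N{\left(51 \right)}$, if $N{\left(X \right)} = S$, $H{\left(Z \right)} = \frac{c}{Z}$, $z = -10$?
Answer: $- \frac{159407725}{109171972} \approx -1.4602$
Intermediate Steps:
$c = -55$
$Q = \frac{441038121}{109171972}$ ($Q = 18355 \cdot \frac{1}{4732} - - \frac{3713}{23071} = \frac{18355}{4732} + \frac{3713}{23071} = \frac{441038121}{109171972} \approx 4.0398$)
$H{\left(Z \right)} = - \frac{55}{Z}$
$S = \frac{11}{2}$ ($S = - \frac{55}{-10} = \left(-55\right) \left(- \frac{1}{10}\right) = \frac{11}{2} \approx 5.5$)
$N{\left(X \right)} = \frac{11}{2}$
$Q - N{\left(51 \right)} = \frac{441038121}{109171972} - \frac{11}{2} = - \frac{159407725}{109171972}$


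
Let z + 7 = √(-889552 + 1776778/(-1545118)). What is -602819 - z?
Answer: -602812 - I*√530927492242007963/772559 ≈ -6.0281e+5 - 943.16*I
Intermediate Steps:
z = -7 + I*√530927492242007963/772559 (z = -7 + √(-889552 + 1776778/(-1545118)) = -7 + √(-889552 + 1776778*(-1/1545118)) = -7 + √(-889552 - 888389/772559) = -7 + √(-687232291957/772559) = -7 + I*√530927492242007963/772559 ≈ -7.0 + 943.16*I)
-602819 - z = -602819 - (-7 + I*√530927492242007963/772559) = -602819 + (7 - I*√530927492242007963/772559) = -602812 - I*√530927492242007963/772559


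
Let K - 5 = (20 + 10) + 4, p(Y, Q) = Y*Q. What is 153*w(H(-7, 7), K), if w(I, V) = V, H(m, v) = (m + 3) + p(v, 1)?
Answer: 5967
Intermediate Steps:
p(Y, Q) = Q*Y
H(m, v) = 3 + m + v (H(m, v) = (m + 3) + 1*v = (3 + m) + v = 3 + m + v)
K = 39 (K = 5 + ((20 + 10) + 4) = 5 + (30 + 4) = 5 + 34 = 39)
153*w(H(-7, 7), K) = 153*39 = 5967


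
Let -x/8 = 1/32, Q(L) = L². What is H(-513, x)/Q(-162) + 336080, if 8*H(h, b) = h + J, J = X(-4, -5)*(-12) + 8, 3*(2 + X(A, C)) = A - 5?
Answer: 70560667715/209952 ≈ 3.3608e+5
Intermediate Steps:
X(A, C) = -11/3 + A/3 (X(A, C) = -2 + (A - 5)/3 = -2 + (-5 + A)/3 = -2 + (-5/3 + A/3) = -11/3 + A/3)
J = 68 (J = (-11/3 + (⅓)*(-4))*(-12) + 8 = (-11/3 - 4/3)*(-12) + 8 = -5*(-12) + 8 = 60 + 8 = 68)
x = -¼ (x = -8/32 = -8*1/32 = -¼ ≈ -0.25000)
H(h, b) = 17/2 + h/8 (H(h, b) = (h + 68)/8 = (68 + h)/8 = 17/2 + h/8)
H(-513, x)/Q(-162) + 336080 = (17/2 + (⅛)*(-513))/((-162)²) + 336080 = (17/2 - 513/8)/26244 + 336080 = -445/8*1/26244 + 336080 = -445/209952 + 336080 = 70560667715/209952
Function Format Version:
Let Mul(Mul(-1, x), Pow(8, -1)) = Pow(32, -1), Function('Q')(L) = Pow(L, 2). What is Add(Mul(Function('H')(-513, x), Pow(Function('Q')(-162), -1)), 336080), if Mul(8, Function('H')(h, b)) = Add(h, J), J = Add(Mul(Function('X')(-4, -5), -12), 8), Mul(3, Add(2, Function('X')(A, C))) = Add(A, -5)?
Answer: Rational(70560667715, 209952) ≈ 3.3608e+5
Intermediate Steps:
Function('X')(A, C) = Add(Rational(-11, 3), Mul(Rational(1, 3), A)) (Function('X')(A, C) = Add(-2, Mul(Rational(1, 3), Add(A, -5))) = Add(-2, Mul(Rational(1, 3), Add(-5, A))) = Add(-2, Add(Rational(-5, 3), Mul(Rational(1, 3), A))) = Add(Rational(-11, 3), Mul(Rational(1, 3), A)))
J = 68 (J = Add(Mul(Add(Rational(-11, 3), Mul(Rational(1, 3), -4)), -12), 8) = Add(Mul(Add(Rational(-11, 3), Rational(-4, 3)), -12), 8) = Add(Mul(-5, -12), 8) = Add(60, 8) = 68)
x = Rational(-1, 4) (x = Mul(-8, Pow(32, -1)) = Mul(-8, Rational(1, 32)) = Rational(-1, 4) ≈ -0.25000)
Function('H')(h, b) = Add(Rational(17, 2), Mul(Rational(1, 8), h)) (Function('H')(h, b) = Mul(Rational(1, 8), Add(h, 68)) = Mul(Rational(1, 8), Add(68, h)) = Add(Rational(17, 2), Mul(Rational(1, 8), h)))
Add(Mul(Function('H')(-513, x), Pow(Function('Q')(-162), -1)), 336080) = Add(Mul(Add(Rational(17, 2), Mul(Rational(1, 8), -513)), Pow(Pow(-162, 2), -1)), 336080) = Add(Mul(Add(Rational(17, 2), Rational(-513, 8)), Pow(26244, -1)), 336080) = Add(Mul(Rational(-445, 8), Rational(1, 26244)), 336080) = Add(Rational(-445, 209952), 336080) = Rational(70560667715, 209952)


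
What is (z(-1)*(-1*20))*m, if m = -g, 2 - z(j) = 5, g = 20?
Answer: -1200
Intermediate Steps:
z(j) = -3 (z(j) = 2 - 1*5 = 2 - 5 = -3)
m = -20 (m = -1*20 = -20)
(z(-1)*(-1*20))*m = -(-3)*20*(-20) = -3*(-20)*(-20) = 60*(-20) = -1200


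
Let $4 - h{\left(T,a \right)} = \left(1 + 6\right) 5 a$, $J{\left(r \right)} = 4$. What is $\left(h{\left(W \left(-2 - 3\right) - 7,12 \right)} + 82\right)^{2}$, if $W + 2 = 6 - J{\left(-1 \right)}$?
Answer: $111556$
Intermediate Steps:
$W = 0$ ($W = -2 + \left(6 - 4\right) = -2 + 2 = 0$)
$h{\left(T,a \right)} = 4 - 35 a$ ($h{\left(T,a \right)} = 4 - \left(1 + 6\right) 5 a = 4 - 7 \cdot 5 a = 4 - 35 a$)
$\left(h{\left(W \left(-2 - 3\right) - 7,12 \right)} + 82\right)^{2} = \left(\left(4 - 420\right) + 82\right)^{2} = \left(-416 + 82\right)^{2} = \left(-334\right)^{2} = 111556$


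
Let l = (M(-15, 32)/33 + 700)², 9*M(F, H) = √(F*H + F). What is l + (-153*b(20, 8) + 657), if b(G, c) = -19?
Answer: 439765519/891 + 1400*I*√55/99 ≈ 4.9356e+5 + 104.88*I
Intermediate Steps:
M(F, H) = √(F + F*H)/9 (M(F, H) = √(F*H + F)/9 = √(F + F*H)/9)
l = (700 + I*√55/99)² (l = ((√(-15*(1 + 32))/9)/33 + 700)² = ((√(-15*33)/9)*(1/33) + 700)² = ((√(-495)/9)*(1/33) + 700)² = (((3*I*√55)/9)*(1/33) + 700)² = ((I*√55/3)*(1/33) + 700)² = (I*√55/99 + 700)² = (700 + I*√55/99)² ≈ 4.9e+5 + 105.0*I)
l + (-153*b(20, 8) + 657) = (69300 + I*√55)²/9801 + (-153*(-19) + 657) = (69300 + I*√55)²/9801 + (2907 + 657) = (69300 + I*√55)²/9801 + 3564 = 3564 + (69300 + I*√55)²/9801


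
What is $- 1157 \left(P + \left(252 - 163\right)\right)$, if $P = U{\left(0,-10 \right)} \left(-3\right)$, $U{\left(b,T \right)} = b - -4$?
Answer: $-89089$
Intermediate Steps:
$U{\left(b,T \right)} = 4 + b$ ($U{\left(b,T \right)} = b + 4 = 4 + b$)
$P = -12$ ($P = \left(4 + 0\right) \left(-3\right) = 4 \left(-3\right) = -12$)
$- 1157 \left(P + \left(252 - 163\right)\right) = - 1157 \left(-12 + \left(252 - 163\right)\right) = - 1157 \left(-12 + 89\right) = \left(-1157\right) 77 = -89089$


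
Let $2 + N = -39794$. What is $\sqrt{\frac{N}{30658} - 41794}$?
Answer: $\frac{2 i \sqrt{2455246405199}}{15329} \approx 204.44 i$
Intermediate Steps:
$N = -39796$ ($N = -2 - 39794 = -39796$)
$\sqrt{\frac{N}{30658} - 41794} = \sqrt{- \frac{39796}{30658} - 41794} = \sqrt{\left(-39796\right) \frac{1}{30658} - 41794} = \sqrt{- \frac{19898}{15329} - 41794} = \sqrt{- \frac{640680124}{15329}} = \frac{2 i \sqrt{2455246405199}}{15329}$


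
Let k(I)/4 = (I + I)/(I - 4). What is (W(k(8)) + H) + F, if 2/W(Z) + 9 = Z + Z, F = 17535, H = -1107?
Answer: 377846/23 ≈ 16428.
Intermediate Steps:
k(I) = 8*I/(-4 + I) (k(I) = 4*((I + I)/(I - 4)) = 4*((2*I)/(-4 + I)) = 4*(2*I/(-4 + I)) = 8*I/(-4 + I))
W(Z) = 2/(-9 + 2*Z) (W(Z) = 2/(-9 + (Z + Z)) = 2/(-9 + 2*Z))
(W(k(8)) + H) + F = (2/(-9 + 2*(8*8/(-4 + 8))) - 1107) + 17535 = (2/(-9 + 2*(8*8/4)) - 1107) + 17535 = (2/(-9 + 2*(8*8*(1/4))) - 1107) + 17535 = (2/(-9 + 2*16) - 1107) + 17535 = (2/(-9 + 32) - 1107) + 17535 = (2/23 - 1107) + 17535 = -25459/23 + 17535 = 377846/23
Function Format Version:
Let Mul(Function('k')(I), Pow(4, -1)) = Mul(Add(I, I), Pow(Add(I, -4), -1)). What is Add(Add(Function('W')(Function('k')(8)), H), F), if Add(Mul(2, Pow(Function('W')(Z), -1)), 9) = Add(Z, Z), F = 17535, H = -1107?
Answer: Rational(377846, 23) ≈ 16428.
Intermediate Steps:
Function('k')(I) = Mul(8, I, Pow(Add(-4, I), -1)) (Function('k')(I) = Mul(4, Mul(Add(I, I), Pow(Add(I, -4), -1))) = Mul(4, Mul(Mul(2, I), Pow(Add(-4, I), -1))) = Mul(4, Mul(2, I, Pow(Add(-4, I), -1))) = Mul(8, I, Pow(Add(-4, I), -1)))
Function('W')(Z) = Mul(2, Pow(Add(-9, Mul(2, Z)), -1)) (Function('W')(Z) = Mul(2, Pow(Add(-9, Add(Z, Z)), -1)) = Mul(2, Pow(Add(-9, Mul(2, Z)), -1)))
Add(Add(Function('W')(Function('k')(8)), H), F) = Add(Add(Mul(2, Pow(Add(-9, Mul(2, Mul(8, 8, Pow(Add(-4, 8), -1)))), -1)), -1107), 17535) = Add(Add(Mul(2, Pow(Add(-9, Mul(2, Mul(8, 8, Pow(4, -1)))), -1)), -1107), 17535) = Add(Add(Mul(2, Pow(Add(-9, Mul(2, Mul(8, 8, Rational(1, 4)))), -1)), -1107), 17535) = Add(Add(Mul(2, Pow(Add(-9, Mul(2, 16)), -1)), -1107), 17535) = Add(Add(Mul(2, Pow(Add(-9, 32), -1)), -1107), 17535) = Add(Add(Mul(2, Pow(23, -1)), -1107), 17535) = Add(Add(Mul(2, Rational(1, 23)), -1107), 17535) = Add(Add(Rational(2, 23), -1107), 17535) = Add(Rational(-25459, 23), 17535) = Rational(377846, 23)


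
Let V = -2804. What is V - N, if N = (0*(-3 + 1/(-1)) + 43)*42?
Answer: -4610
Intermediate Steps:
N = 1806 (N = (0*(-3 + 1*(-1)) + 43)*42 = (0*(-3 - 1) + 43)*42 = (0*(-4) + 43)*42 = (0 + 43)*42 = 43*42 = 1806)
V - N = -2804 - 1*1806 = -2804 - 1806 = -4610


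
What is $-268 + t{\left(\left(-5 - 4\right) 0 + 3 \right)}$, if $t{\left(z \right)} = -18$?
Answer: $-286$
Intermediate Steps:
$-268 + t{\left(\left(-5 - 4\right) 0 + 3 \right)} = -268 - 18 = -286$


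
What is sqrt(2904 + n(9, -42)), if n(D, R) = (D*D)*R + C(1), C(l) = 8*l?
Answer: 7*I*sqrt(10) ≈ 22.136*I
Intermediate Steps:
n(D, R) = 8 + R*D**2 (n(D, R) = (D*D)*R + 8*1 = D**2*R + 8 = R*D**2 + 8 = 8 + R*D**2)
sqrt(2904 + n(9, -42)) = sqrt(2904 + (8 - 42*9**2)) = sqrt(2904 + (8 - 42*81)) = sqrt(2904 + (8 - 3402)) = sqrt(2904 - 3394) = sqrt(-490) = 7*I*sqrt(10)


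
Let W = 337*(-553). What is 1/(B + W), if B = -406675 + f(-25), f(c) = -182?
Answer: -1/593218 ≈ -1.6857e-6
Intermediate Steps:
W = -186361
B = -406857 (B = -406675 - 182 = -406857)
1/(B + W) = 1/(-406857 - 186361) = 1/(-593218) = -1/593218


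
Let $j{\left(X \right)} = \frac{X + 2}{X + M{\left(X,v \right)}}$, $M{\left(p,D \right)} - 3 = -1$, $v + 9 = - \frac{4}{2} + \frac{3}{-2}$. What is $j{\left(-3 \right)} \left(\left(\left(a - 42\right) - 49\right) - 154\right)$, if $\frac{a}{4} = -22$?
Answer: $-333$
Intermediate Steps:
$a = -88$ ($a = 4 \left(-22\right) = -88$)
$v = - \frac{25}{2}$ ($v = -9 + \left(- \frac{4}{2} + \frac{3}{-2}\right) = -9 + \left(\left(-4\right) \frac{1}{2} + 3 \left(- \frac{1}{2}\right)\right) = -9 - \frac{7}{2} = - \frac{25}{2} \approx -12.5$)
$M{\left(p,D \right)} = 2$ ($M{\left(p,D \right)} = 3 - 1 = 2$)
$j{\left(X \right)} = 1$ ($j{\left(X \right)} = \frac{X + 2}{X + 2} = \frac{2 + X}{2 + X} = 1$)
$j{\left(-3 \right)} \left(\left(\left(a - 42\right) - 49\right) - 154\right) = 1 \left(\left(\left(-88 - 42\right) - 49\right) - 154\right) = 1 \left(\left(-130 - 49\right) - 154\right) = 1 \left(-179 - 154\right) = 1 \left(-333\right) = -333$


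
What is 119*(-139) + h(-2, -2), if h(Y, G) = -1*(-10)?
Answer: -16531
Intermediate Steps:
h(Y, G) = 10
119*(-139) + h(-2, -2) = 119*(-139) + 10 = -16541 + 10 = -16531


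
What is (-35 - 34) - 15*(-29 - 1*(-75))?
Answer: -759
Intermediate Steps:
(-35 - 34) - 15*(-29 - 1*(-75)) = -69 - 15*(-29 + 75) = -69 - 15*46 = -69 - 690 = -759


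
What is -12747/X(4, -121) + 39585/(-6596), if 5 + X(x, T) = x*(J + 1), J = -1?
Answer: 83881287/32980 ≈ 2543.4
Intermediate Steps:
X(x, T) = -5 (X(x, T) = -5 + x*(-1 + 1) = -5 + x*0 = -5 + 0 = -5)
-12747/X(4, -121) + 39585/(-6596) = -12747/(-5) + 39585/(-6596) = -12747*(-⅕) + 39585*(-1/6596) = 12747/5 - 39585/6596 = 83881287/32980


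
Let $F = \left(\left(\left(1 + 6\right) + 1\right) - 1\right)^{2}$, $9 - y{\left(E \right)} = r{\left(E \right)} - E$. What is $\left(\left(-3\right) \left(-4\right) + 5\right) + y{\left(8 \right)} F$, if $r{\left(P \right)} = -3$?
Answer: $997$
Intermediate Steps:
$y{\left(E \right)} = 12 + E$ ($y{\left(E \right)} = 9 - \left(-3 - E\right) = 9 + \left(3 + E\right) = 12 + E$)
$F = 49$ ($F = \left(\left(7 + 1\right) - 1\right)^{2} = \left(8 - 1\right)^{2} = 7^{2} = 49$)
$\left(\left(-3\right) \left(-4\right) + 5\right) + y{\left(8 \right)} F = \left(\left(-3\right) \left(-4\right) + 5\right) + \left(12 + 8\right) 49 = \left(12 + 5\right) + 20 \cdot 49 = 17 + 980 = 997$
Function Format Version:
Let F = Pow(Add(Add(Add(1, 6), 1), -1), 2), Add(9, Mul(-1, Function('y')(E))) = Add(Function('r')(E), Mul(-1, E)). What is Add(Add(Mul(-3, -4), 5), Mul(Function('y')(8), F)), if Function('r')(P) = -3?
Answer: 997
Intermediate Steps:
Function('y')(E) = Add(12, E) (Function('y')(E) = Add(9, Mul(-1, Add(-3, Mul(-1, E)))) = Add(9, Add(3, E)) = Add(12, E))
F = 49 (F = Pow(Add(Add(7, 1), -1), 2) = Pow(Add(8, -1), 2) = Pow(7, 2) = 49)
Add(Add(Mul(-3, -4), 5), Mul(Function('y')(8), F)) = Add(Add(Mul(-3, -4), 5), Mul(Add(12, 8), 49)) = Add(Add(12, 5), Mul(20, 49)) = Add(17, 980) = 997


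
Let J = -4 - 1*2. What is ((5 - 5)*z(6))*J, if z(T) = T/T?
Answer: 0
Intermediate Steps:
J = -6 (J = -4 - 2 = -6)
z(T) = 1
((5 - 5)*z(6))*J = ((5 - 5)*1)*(-6) = (0*1)*(-6) = 0*(-6) = 0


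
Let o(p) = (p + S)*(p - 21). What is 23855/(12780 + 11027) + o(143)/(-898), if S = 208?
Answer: -499020782/10689343 ≈ -46.684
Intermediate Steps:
o(p) = (-21 + p)*(208 + p) (o(p) = (p + 208)*(p - 21) = (208 + p)*(-21 + p) = (-21 + p)*(208 + p))
23855/(12780 + 11027) + o(143)/(-898) = 23855/(12780 + 11027) + (-4368 + 143² + 187*143)/(-898) = 23855/23807 + (-4368 + 20449 + 26741)*(-1/898) = 23855*(1/23807) + 42822*(-1/898) = 23855/23807 - 21411/449 = -499020782/10689343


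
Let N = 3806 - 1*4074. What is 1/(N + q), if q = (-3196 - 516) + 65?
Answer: -1/3915 ≈ -0.00025543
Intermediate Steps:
N = -268 (N = 3806 - 4074 = -268)
q = -3647 (q = -3712 + 65 = -3647)
1/(N + q) = 1/(-268 - 3647) = 1/(-3915) = -1/3915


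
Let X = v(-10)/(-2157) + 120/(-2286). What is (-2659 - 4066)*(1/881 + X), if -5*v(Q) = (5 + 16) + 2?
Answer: 26631360460/80446753 ≈ 331.04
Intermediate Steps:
v(Q) = -23/5 (v(Q) = -((5 + 16) + 2)/5 = -(21 + 2)/5 = -⅕*23 = -23/5)
X = -22993/456565 (X = -23/5/(-2157) + 120/(-2286) = -23/5*(-1/2157) + 120*(-1/2286) = 23/10785 - 20/381 = -22993/456565 ≈ -0.050361)
(-2659 - 4066)*(1/881 + X) = (-2659 - 4066)*(1/881 - 22993/456565) = -6725*(1/881 - 22993/456565) = -6725*(-19800268/402233765) = 26631360460/80446753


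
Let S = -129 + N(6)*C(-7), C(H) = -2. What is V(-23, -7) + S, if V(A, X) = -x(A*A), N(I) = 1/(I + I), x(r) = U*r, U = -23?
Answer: 72227/6 ≈ 12038.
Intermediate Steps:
x(r) = -23*r
N(I) = 1/(2*I)
V(A, X) = 23*A**2 (V(A, X) = -(-23)*A*A = -(-23)*A**2 = 23*A**2)
S = -775/6 (S = -129 + ((1/2)/6)*(-2) = -129 + ((1/2)*(1/6))*(-2) = -129 + (1/12)*(-2) = -129 - 1/6 = -775/6 ≈ -129.17)
V(-23, -7) + S = 23*(-23)**2 - 775/6 = 23*529 - 775/6 = 12167 - 775/6 = 72227/6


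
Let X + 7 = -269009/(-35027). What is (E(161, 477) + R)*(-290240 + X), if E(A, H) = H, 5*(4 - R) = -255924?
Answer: -525245510049028/35027 ≈ -1.4995e+10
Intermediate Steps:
R = 255944/5 (R = 4 - ⅕*(-255924) = 4 + 255924/5 = 255944/5 ≈ 51189.)
X = 23820/35027 (X = -7 - 269009/(-35027) = -7 - 269009*(-1/35027) = -7 + 269009/35027 = 23820/35027 ≈ 0.68005)
(E(161, 477) + R)*(-290240 + X) = (477 + 255944/5)*(-290240 + 23820/35027) = (258329/5)*(-10166212660/35027) = -525245510049028/35027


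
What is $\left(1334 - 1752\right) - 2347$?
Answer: $-2765$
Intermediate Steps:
$\left(1334 - 1752\right) - 2347 = -418 - 2347 = -2765$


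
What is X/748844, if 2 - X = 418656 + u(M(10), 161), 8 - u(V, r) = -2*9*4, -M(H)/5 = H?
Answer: -209367/374422 ≈ -0.55917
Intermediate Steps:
M(H) = -5*H
u(V, r) = 80 (u(V, r) = 8 - (-2*9)*4 = 8 - (-18)*4 = 8 - 1*(-72) = 8 + 72 = 80)
X = -418734 (X = 2 - (418656 + 80) = 2 - 1*418736 = 2 - 418736 = -418734)
X/748844 = -418734/748844 = -418734*1/748844 = -209367/374422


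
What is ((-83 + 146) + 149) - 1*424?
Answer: -212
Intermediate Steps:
((-83 + 146) + 149) - 1*424 = (63 + 149) - 424 = 212 - 424 = -212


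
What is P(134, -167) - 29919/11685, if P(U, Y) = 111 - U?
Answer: -99558/3895 ≈ -25.560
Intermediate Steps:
P(134, -167) - 29919/11685 = (111 - 1*134) - 29919/11685 = (111 - 134) - 29919/11685 = -23 - 1*9973/3895 = -23 - 9973/3895 = -99558/3895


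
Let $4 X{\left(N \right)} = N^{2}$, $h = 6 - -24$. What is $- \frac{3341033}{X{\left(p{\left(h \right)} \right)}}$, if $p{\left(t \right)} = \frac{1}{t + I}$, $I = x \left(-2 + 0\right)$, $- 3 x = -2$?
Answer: $- \frac{98841120272}{9} \approx -1.0982 \cdot 10^{10}$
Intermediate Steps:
$x = \frac{2}{3}$ ($x = \left(- \frac{1}{3}\right) \left(-2\right) = \frac{2}{3} \approx 0.66667$)
$h = 30$ ($h = 6 + 24 = 30$)
$I = - \frac{4}{3}$ ($I = \frac{2 \left(-2 + 0\right)}{3} = \frac{2}{3} \left(-2\right) = - \frac{4}{3} \approx -1.3333$)
$p{\left(t \right)} = \frac{1}{- \frac{4}{3} + t}$ ($p{\left(t \right)} = \frac{1}{t - \frac{4}{3}} = \frac{1}{- \frac{4}{3} + t}$)
$X{\left(N \right)} = \frac{N^{2}}{4}$
$- \frac{3341033}{X{\left(p{\left(h \right)} \right)}} = - \frac{3341033}{\frac{1}{4} \left(\frac{3}{-4 + 3 \cdot 30}\right)^{2}} = - \frac{3341033}{\frac{1}{4} \left(\frac{3}{-4 + 90}\right)^{2}} = - \frac{3341033}{\frac{1}{4} \left(\frac{3}{86}\right)^{2}} = - \frac{3341033}{\frac{1}{4} \cdot \frac{9}{7396}} = - \frac{3341033}{\frac{9}{29584}} = \left(-3341033\right) \frac{29584}{9} = - \frac{98841120272}{9}$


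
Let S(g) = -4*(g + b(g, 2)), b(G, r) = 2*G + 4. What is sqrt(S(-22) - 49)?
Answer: sqrt(199) ≈ 14.107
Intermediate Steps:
b(G, r) = 4 + 2*G
S(g) = -16 - 12*g (S(g) = -4*(g + (4 + 2*g)) = -4*(4 + 3*g) = -16 - 12*g)
sqrt(S(-22) - 49) = sqrt((-16 - 12*(-22)) - 49) = sqrt((-16 + 264) - 49) = sqrt(248 - 49) = sqrt(199)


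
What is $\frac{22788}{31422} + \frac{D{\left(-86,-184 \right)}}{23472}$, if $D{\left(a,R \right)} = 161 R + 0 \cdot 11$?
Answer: $- \frac{8249279}{15365358} \approx -0.53687$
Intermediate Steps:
$D{\left(a,R \right)} = 161 R$ ($D{\left(a,R \right)} = 161 R + 0 = 161 R$)
$\frac{22788}{31422} + \frac{D{\left(-86,-184 \right)}}{23472} = \frac{22788}{31422} + \frac{161 \left(-184\right)}{23472} = 22788 \cdot \frac{1}{31422} - \frac{3703}{2934} = \frac{3798}{5237} - \frac{3703}{2934} = - \frac{8249279}{15365358}$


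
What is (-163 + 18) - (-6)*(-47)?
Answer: -427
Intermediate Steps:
(-163 + 18) - (-6)*(-47) = -145 - 1*282 = -145 - 282 = -427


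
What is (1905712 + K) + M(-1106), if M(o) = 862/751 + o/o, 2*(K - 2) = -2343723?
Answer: 1102249681/1502 ≈ 7.3386e+5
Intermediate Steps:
K = -2343719/2 (K = 2 + (½)*(-2343723) = 2 - 2343723/2 = -2343719/2 ≈ -1.1719e+6)
M(o) = 1613/751 (M(o) = 862*(1/751) + 1 = 862/751 + 1 = 1613/751)
(1905712 + K) + M(-1106) = (1905712 - 2343719/2) + 1613/751 = 1467705/2 + 1613/751 = 1102249681/1502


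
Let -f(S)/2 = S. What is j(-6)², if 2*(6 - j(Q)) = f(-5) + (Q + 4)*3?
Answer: 16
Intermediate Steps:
f(S) = -2*S
j(Q) = -5 - 3*Q/2 (j(Q) = 6 - (-2*(-5) + (Q + 4)*3)/2 = 6 - (10 + (4 + Q)*3)/2 = 6 - (10 + (12 + 3*Q))/2 = 6 - (22 + 3*Q)/2 = 6 + (-11 - 3*Q/2) = -5 - 3*Q/2)
j(-6)² = (-5 - 3/2*(-6))² = (-5 + 9)² = 4² = 16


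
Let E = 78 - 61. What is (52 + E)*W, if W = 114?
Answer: 7866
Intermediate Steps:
E = 17
(52 + E)*W = (52 + 17)*114 = 69*114 = 7866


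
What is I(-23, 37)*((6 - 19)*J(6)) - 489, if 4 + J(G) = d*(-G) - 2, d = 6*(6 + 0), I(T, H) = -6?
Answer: -17805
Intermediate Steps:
d = 36 (d = 6*6 = 36)
J(G) = -6 - 36*G (J(G) = -4 + (36*(-G) - 2) = -4 + (-36*G - 2) = -4 + (-2 - 36*G) = -6 - 36*G)
I(-23, 37)*((6 - 19)*J(6)) - 489 = -6*(6 - 19)*(-6 - 36*6) - 489 = -(-78)*(-6 - 216) - 489 = -(-78)*(-222) - 489 = -6*2886 - 489 = -17316 - 489 = -17805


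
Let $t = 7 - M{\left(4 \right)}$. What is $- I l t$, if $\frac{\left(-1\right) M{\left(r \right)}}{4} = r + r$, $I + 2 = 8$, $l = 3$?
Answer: $-702$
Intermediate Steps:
$I = 6$ ($I = -2 + 8 = 6$)
$M{\left(r \right)} = - 8 r$ ($M{\left(r \right)} = - 4 \left(r + r\right) = - 4 \cdot 2 r = - 8 r$)
$t = 39$ ($t = 7 - \left(-8\right) 4 = 7 - -32 = 7 + 32 = 39$)
$- I l t = \left(-1\right) 6 \cdot 3 \cdot 39 = \left(-6\right) 3 \cdot 39 = \left(-18\right) 39 = -702$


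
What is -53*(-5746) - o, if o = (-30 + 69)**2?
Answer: 303017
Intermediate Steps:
o = 1521 (o = 39**2 = 1521)
-53*(-5746) - o = -53*(-5746) - 1*1521 = 304538 - 1521 = 303017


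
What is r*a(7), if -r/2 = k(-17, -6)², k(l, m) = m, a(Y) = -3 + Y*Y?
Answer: -3312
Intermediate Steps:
a(Y) = -3 + Y²
r = -72 (r = -2*(-6)² = -2*36 = -72)
r*a(7) = -72*(-3 + 7²) = -72*(-3 + 49) = -72*46 = -3312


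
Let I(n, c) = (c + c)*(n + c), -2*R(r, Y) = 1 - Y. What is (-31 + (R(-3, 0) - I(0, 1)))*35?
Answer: -2345/2 ≈ -1172.5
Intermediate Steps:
R(r, Y) = -½ + Y/2 (R(r, Y) = -(1 - Y)/2 = -½ + Y/2)
I(n, c) = 2*c*(c + n) (I(n, c) = (2*c)*(c + n) = 2*c*(c + n))
(-31 + (R(-3, 0) - I(0, 1)))*35 = (-31 + ((-½ + (½)*0) - 2*(1 + 0)))*35 = (-31 + ((-½ + 0) - 2))*35 = (-31 + (-½ - 1*2))*35 = (-31 + (-½ - 2))*35 = (-31 - 5/2)*35 = -67/2*35 = -2345/2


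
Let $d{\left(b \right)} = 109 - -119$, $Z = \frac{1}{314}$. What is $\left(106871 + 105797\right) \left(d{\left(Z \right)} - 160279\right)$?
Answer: $-34037726068$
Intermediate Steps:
$Z = \frac{1}{314} \approx 0.0031847$
$d{\left(b \right)} = 228$ ($d{\left(b \right)} = 109 + 119 = 228$)
$\left(106871 + 105797\right) \left(d{\left(Z \right)} - 160279\right) = \left(106871 + 105797\right) \left(228 - 160279\right) = 212668 \left(-160051\right) = -34037726068$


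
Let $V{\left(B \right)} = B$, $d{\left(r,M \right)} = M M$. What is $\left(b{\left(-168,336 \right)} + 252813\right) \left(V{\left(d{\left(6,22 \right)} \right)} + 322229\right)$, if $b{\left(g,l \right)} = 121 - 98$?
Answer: $81593464068$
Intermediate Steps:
$d{\left(r,M \right)} = M^{2}$
$b{\left(g,l \right)} = 23$
$\left(b{\left(-168,336 \right)} + 252813\right) \left(V{\left(d{\left(6,22 \right)} \right)} + 322229\right) = \left(23 + 252813\right) \left(22^{2} + 322229\right) = 252836 \left(484 + 322229\right) = 252836 \cdot 322713 = 81593464068$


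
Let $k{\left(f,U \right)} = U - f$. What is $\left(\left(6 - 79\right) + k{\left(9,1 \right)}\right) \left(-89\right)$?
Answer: $7209$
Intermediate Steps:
$\left(\left(6 - 79\right) + k{\left(9,1 \right)}\right) \left(-89\right) = \left(\left(6 - 79\right) + \left(1 - 9\right)\right) \left(-89\right) = \left(-73 - 8\right) \left(-89\right) = \left(-81\right) \left(-89\right) = 7209$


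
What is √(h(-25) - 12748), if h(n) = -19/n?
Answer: 3*I*√35409/5 ≈ 112.9*I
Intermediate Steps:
√(h(-25) - 12748) = √(-19/(-25) - 12748) = √(-19*(-1/25) - 12748) = √(19/25 - 12748) = √(-318681/25) = 3*I*√35409/5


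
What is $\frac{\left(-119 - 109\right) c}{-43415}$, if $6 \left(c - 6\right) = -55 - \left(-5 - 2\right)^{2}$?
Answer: $- \frac{136}{2285} \approx -0.059519$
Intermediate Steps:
$c = - \frac{34}{3}$ ($c = 6 + \frac{-55 - \left(-5 - 2\right)^{2}}{6} = 6 + \frac{-55 - \left(-7\right)^{2}}{6} = 6 + \frac{-55 - 49}{6} = 6 + \frac{1}{6} \left(-104\right) = 6 - \frac{52}{3} = - \frac{34}{3} \approx -11.333$)
$\frac{\left(-119 - 109\right) c}{-43415} = \frac{\left(-119 - 109\right) \left(- \frac{34}{3}\right)}{-43415} = \left(-228\right) \left(- \frac{34}{3}\right) \left(- \frac{1}{43415}\right) = 2584 \left(- \frac{1}{43415}\right) = - \frac{136}{2285}$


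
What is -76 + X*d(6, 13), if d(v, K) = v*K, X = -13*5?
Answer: -5146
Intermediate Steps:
X = -65
d(v, K) = K*v
-76 + X*d(6, 13) = -76 - 845*6 = -76 - 65*78 = -76 - 5070 = -5146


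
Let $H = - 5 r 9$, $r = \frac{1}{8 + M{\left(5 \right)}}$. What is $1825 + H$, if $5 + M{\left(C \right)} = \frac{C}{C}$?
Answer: $\frac{7255}{4} \approx 1813.8$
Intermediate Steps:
$M{\left(C \right)} = -4$ ($M{\left(C \right)} = -5 + \frac{C}{C} = -5 + 1 = -4$)
$r = \frac{1}{4}$ ($r = \frac{1}{8 - 4} = \frac{1}{4} \approx 0.25$)
$H = - \frac{45}{4}$ ($H = \left(-5\right) \frac{1}{4} \cdot 9 = \left(- \frac{5}{4}\right) 9 = - \frac{45}{4} \approx -11.25$)
$1825 + H = 1825 - \frac{45}{4} = \frac{7255}{4}$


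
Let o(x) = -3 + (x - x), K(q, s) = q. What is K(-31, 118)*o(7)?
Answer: 93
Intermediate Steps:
o(x) = -3 (o(x) = -3 + 0 = -3)
K(-31, 118)*o(7) = -31*(-3) = 93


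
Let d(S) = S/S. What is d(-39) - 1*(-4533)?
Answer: 4534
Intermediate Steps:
d(S) = 1
d(-39) - 1*(-4533) = 1 - 1*(-4533) = 1 + 4533 = 4534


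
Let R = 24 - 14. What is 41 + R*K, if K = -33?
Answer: -289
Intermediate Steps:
R = 10
41 + R*K = 41 + 10*(-33) = 41 - 330 = -289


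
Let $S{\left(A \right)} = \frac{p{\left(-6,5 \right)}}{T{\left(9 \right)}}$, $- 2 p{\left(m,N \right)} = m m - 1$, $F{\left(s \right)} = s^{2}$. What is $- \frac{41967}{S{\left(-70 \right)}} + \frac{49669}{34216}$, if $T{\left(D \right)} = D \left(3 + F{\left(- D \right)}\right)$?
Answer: $\frac{310163908697}{171080} \approx 1.813 \cdot 10^{6}$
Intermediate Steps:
$p{\left(m,N \right)} = \frac{1}{2} - \frac{m^{2}}{2}$ ($p{\left(m,N \right)} = - \frac{m m - 1}{2} = - \frac{m^{2} - 1}{2} = - \frac{-1 + m^{2}}{2} = \frac{1}{2} - \frac{m^{2}}{2}$)
$T{\left(D \right)} = D \left(3 + D^{2}\right)$ ($T{\left(D \right)} = D \left(3 + \left(- D\right)^{2}\right) = D \left(3 + D^{2}\right)$)
$S{\left(A \right)} = - \frac{5}{216}$ ($S{\left(A \right)} = \frac{\frac{1}{2} - \frac{\left(-6\right)^{2}}{2}}{9 \left(3 + 9^{2}\right)} = \frac{\frac{1}{2} - 18}{9 \left(3 + 81\right)} = \frac{\frac{1}{2} - 18}{9 \cdot 84} = - \frac{35}{2 \cdot 756} = \left(- \frac{35}{2}\right) \frac{1}{756} = - \frac{5}{216}$)
$- \frac{41967}{S{\left(-70 \right)}} + \frac{49669}{34216} = - \frac{41967}{- \frac{5}{216}} + \frac{49669}{34216} = \left(-41967\right) \left(- \frac{216}{5}\right) + 49669 \cdot \frac{1}{34216} = \frac{9064872}{5} + \frac{49669}{34216} = \frac{310163908697}{171080}$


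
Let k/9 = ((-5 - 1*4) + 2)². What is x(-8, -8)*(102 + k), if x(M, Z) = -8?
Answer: -4344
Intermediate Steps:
k = 441 (k = 9*((-5 - 1*4) + 2)² = 9*((-5 - 4) + 2)² = 9*(-9 + 2)² = 9*(-7)² = 9*49 = 441)
x(-8, -8)*(102 + k) = -8*(102 + 441) = -8*543 = -4344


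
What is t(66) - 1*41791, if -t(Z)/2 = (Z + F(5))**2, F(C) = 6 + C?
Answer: -53649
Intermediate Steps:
t(Z) = -2*(11 + Z)**2 (t(Z) = -2*(Z + (6 + 5))**2 = -2*(Z + 11)**2 = -2*(11 + Z)**2)
t(66) - 1*41791 = -2*(11 + 66)**2 - 1*41791 = -2*77**2 - 41791 = -2*5929 - 41791 = -11858 - 41791 = -53649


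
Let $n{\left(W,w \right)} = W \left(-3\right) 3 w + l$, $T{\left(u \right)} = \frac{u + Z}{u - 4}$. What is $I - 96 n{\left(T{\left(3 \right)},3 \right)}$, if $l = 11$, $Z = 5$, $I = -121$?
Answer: $-21913$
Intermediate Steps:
$T{\left(u \right)} = \frac{5 + u}{-4 + u}$ ($T{\left(u \right)} = \frac{u + 5}{u - 4} = \frac{5 + u}{-4 + u}$)
$n{\left(W,w \right)} = 11 - 9 W w$ ($n{\left(W,w \right)} = W \left(-3\right) 3 w + 11 = - 3 W 3 w + 11 = - 9 W w + 11 = 11 - 9 W w$)
$I - 96 n{\left(T{\left(3 \right)},3 \right)} = -121 - 96 \left(11 - 9 \frac{5 + 3}{-4 + 3} \cdot 3\right) = -121 - 96 \left(11 - 9 \frac{1}{-1} \cdot 8 \cdot 3\right) = -121 - 96 \left(11 - 9 \left(\left(-1\right) 8\right) 3\right) = -121 - 96 \left(11 - \left(-72\right) 3\right) = -121 - 96 \left(11 + 216\right) = -121 - 21792 = -21913$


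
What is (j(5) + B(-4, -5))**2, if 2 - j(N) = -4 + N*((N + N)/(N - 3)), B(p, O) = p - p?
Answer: 361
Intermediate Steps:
B(p, O) = 0
j(N) = 6 - 2*N**2/(-3 + N) (j(N) = 2 - (-4 + N*((N + N)/(N - 3))) = 2 - (-4 + N*((2*N)/(-3 + N))) = 2 - (-4 + N*(2*N/(-3 + N))) = 2 - (-4 + 2*N**2/(-3 + N)) = 2 + (4 - 2*N**2/(-3 + N)) = 6 - 2*N**2/(-3 + N))
(j(5) + B(-4, -5))**2 = (2*(-9 - 1*5**2 + 3*5)/(-3 + 5) + 0)**2 = (2*(-9 - 1*25 + 15)/2 + 0)**2 = (2*(1/2)*(-9 - 25 + 15) + 0)**2 = (2*(1/2)*(-19) + 0)**2 = (-19 + 0)**2 = (-19)**2 = 361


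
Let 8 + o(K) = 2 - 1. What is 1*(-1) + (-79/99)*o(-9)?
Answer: 454/99 ≈ 4.5859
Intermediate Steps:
o(K) = -7 (o(K) = -8 + (2 - 1) = -8 + 1 = -7)
1*(-1) + (-79/99)*o(-9) = 1*(-1) - 79/99*(-7) = -1 - 79*1/99*(-7) = -1 - 79/99*(-7) = -1 + 553/99 = 454/99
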